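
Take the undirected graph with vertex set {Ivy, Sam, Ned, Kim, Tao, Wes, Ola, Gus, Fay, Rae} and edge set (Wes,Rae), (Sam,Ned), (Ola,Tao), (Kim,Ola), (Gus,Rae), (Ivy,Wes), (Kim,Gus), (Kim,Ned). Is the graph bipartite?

Yes

Color {Ned, Wes, Ola, Gus, Fay} black and {Ivy, Sam, Kim, Tao, Rae} white. No edge joins two same-colored vertices, so the graph is bipartite.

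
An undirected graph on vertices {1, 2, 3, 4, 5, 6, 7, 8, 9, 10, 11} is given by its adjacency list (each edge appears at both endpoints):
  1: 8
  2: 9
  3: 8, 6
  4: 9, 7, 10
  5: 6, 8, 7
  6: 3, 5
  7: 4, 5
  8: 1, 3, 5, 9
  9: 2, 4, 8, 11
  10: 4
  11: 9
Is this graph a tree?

|V| = 11, |E| = 12.
A tree on 11 vertices has exactly 10 edges; this graph has 12, so it contains a cycle and is not a tree.

No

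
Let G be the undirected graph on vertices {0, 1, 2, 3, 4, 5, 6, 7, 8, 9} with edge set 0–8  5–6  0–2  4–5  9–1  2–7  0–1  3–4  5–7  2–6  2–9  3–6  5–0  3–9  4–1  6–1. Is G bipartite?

A valid 2-coloring puts {1, 2, 3, 5, 8} on one side and {0, 4, 6, 7, 9} on the other; every edge crosses between the two sides.

Yes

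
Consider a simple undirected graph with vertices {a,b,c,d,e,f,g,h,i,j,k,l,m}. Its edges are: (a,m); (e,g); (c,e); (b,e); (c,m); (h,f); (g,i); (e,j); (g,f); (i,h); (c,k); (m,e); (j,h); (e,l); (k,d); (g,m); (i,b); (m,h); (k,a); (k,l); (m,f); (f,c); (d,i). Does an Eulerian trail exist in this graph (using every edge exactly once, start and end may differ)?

Yes

Degrees: a:2, b:2, c:4, d:2, e:6, f:4, g:4, h:4, i:4, j:2, k:4, l:2, m:6
Odd-degree vertices: none (0 total).
With 0 odd-degree vertices and all edges in one connected piece, an Eulerian trail exists.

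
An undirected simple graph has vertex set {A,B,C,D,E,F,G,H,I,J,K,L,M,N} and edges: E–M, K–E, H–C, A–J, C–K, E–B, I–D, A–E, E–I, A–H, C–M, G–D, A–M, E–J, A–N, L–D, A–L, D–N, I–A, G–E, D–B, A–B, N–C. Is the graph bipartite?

No

A-B-E-A is an odd cycle (length 3), and a bipartite graph can contain only even cycles.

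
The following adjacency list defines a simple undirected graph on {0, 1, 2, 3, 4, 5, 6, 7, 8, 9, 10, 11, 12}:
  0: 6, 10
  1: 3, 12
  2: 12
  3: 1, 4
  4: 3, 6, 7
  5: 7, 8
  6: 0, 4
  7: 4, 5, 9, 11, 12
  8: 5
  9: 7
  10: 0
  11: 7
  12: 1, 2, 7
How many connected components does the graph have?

Component: {0, 1, 2, 3, 4, 5, 6, 7, 8, 9, 10, 11, 12}

1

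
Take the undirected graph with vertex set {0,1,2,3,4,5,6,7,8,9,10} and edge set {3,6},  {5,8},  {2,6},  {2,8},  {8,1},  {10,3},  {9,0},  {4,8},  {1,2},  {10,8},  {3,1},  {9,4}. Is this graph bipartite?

8-2-1-8 is an odd cycle (length 3), and a bipartite graph can contain only even cycles.

No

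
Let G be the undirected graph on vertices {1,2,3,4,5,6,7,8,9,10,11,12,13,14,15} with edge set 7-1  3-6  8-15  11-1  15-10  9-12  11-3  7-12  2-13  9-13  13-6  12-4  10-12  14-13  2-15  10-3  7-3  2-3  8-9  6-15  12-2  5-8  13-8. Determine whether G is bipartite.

8-9-12-7-3-6-15-8 is an odd cycle (length 7), and a bipartite graph can contain only even cycles.

No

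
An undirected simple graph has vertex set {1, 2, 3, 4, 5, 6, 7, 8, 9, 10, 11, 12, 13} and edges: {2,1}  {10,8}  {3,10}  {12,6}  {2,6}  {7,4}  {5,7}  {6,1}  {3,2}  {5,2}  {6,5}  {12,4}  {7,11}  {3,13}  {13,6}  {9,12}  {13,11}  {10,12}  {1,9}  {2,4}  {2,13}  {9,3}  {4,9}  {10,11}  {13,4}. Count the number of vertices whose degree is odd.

8

Degrees: 1:3, 2:6, 3:4, 4:5, 5:3, 6:5, 7:3, 8:1, 9:4, 10:4, 11:3, 12:4, 13:5
Odd-degree vertices: 1, 4, 5, 6, 7, 8, 11, 13.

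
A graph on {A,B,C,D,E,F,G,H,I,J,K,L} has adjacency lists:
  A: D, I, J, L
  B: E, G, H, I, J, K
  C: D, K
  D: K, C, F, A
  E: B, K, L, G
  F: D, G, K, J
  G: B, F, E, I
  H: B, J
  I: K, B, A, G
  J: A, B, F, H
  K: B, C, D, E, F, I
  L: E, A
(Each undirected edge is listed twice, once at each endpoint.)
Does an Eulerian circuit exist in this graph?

Yes

Degrees: A:4, B:6, C:2, D:4, E:4, F:4, G:4, H:2, I:4, J:4, K:6, L:2
All degrees are even and the non-isolated vertices are connected — an Eulerian circuit exists.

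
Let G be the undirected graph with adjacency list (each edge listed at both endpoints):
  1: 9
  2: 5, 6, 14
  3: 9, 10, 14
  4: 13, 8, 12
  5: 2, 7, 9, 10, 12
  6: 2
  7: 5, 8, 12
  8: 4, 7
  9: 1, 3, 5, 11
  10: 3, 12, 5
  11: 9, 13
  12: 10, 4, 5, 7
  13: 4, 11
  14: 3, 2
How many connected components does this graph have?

1

Component: {1, 2, 3, 4, 5, 6, 7, 8, 9, 10, 11, 12, 13, 14}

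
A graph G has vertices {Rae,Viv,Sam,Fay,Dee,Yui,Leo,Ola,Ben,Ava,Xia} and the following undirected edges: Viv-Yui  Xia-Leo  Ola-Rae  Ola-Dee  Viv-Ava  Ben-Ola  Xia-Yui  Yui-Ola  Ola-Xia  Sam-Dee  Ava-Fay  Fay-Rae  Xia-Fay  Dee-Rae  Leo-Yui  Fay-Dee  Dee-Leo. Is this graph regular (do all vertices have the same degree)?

Degrees: Rae:3, Viv:2, Sam:1, Fay:4, Dee:5, Yui:4, Leo:3, Ola:5, Ben:1, Ava:2, Xia:4
Degrees are not all equal (e.g. deg(Sam)=1 but deg(Dee)=5); not regular.

No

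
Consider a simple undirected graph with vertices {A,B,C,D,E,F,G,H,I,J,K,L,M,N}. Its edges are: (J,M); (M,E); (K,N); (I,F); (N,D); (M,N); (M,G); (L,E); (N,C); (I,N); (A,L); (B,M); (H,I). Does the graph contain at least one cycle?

|V| = 14, |E| = 13, number of components = 1.
A forest on 14 vertices with 1 component has exactly 13 edges, which matches — so no cycle.

No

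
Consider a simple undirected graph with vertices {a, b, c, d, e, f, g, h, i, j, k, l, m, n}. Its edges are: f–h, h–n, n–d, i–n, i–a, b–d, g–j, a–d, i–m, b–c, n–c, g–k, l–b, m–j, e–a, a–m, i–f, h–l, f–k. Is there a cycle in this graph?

Yes

|V| = 14, |E| = 19, number of components = 1.
One cycle is d-n-c-b-d.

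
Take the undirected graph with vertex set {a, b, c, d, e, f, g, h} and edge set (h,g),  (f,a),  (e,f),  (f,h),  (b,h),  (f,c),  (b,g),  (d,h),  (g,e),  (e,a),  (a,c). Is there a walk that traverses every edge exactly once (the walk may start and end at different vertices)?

Degrees: a:3, b:2, c:2, d:1, e:3, f:4, g:3, h:4
Odd-degree vertices: a, d, e, g (4 total).
An Eulerian trail requires 0 or 2 odd-degree vertices; here there are 4.

No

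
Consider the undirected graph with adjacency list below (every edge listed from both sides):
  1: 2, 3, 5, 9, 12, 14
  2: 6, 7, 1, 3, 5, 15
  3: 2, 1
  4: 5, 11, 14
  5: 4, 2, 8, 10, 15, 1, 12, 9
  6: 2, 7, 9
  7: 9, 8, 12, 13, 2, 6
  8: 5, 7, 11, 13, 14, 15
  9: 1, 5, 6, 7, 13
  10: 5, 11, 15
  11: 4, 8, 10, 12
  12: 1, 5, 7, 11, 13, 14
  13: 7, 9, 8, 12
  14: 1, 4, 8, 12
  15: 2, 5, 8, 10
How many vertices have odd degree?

Degrees: 1:6, 2:6, 3:2, 4:3, 5:8, 6:3, 7:6, 8:6, 9:5, 10:3, 11:4, 12:6, 13:4, 14:4, 15:4
Odd-degree vertices: 4, 6, 9, 10.

4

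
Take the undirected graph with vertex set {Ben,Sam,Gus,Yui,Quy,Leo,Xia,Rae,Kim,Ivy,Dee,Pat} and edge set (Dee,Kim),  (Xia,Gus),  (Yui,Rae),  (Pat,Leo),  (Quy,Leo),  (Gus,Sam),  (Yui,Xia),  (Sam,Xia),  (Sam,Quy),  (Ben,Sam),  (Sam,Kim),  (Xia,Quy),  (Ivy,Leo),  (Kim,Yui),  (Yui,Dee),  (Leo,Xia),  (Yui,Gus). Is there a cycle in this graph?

Yes

The graph has 12 vertices, 17 edges, and 1 connected component.
Since 17 > 12 - 1, a cycle must exist; for instance Yui-Kim-Dee-Yui.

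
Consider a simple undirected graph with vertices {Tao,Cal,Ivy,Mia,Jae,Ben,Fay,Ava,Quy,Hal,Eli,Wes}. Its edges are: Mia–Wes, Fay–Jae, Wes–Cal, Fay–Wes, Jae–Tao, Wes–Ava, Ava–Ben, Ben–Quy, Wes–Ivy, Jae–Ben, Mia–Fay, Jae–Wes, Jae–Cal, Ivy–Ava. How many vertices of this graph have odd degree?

6

Degrees: Tao:1, Cal:2, Ivy:2, Mia:2, Jae:5, Ben:3, Fay:3, Ava:3, Quy:1, Hal:0, Eli:0, Wes:6
Odd-degree vertices: Tao, Jae, Ben, Fay, Ava, Quy.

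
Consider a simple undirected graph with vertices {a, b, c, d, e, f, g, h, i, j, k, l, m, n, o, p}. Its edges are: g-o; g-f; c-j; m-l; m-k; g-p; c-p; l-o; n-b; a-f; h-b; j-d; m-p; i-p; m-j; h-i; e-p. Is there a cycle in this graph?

Yes

|V| = 16, |E| = 17, number of components = 1.
One cycle is p-m-j-c-p.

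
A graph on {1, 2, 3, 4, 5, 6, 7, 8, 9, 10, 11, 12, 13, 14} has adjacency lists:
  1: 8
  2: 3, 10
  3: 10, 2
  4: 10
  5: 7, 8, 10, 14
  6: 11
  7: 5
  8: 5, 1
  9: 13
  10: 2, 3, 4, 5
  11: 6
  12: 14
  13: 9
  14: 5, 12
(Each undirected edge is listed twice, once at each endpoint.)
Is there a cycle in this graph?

The graph has 14 vertices, 12 edges, and 3 connected components.
One cycle is 10-2-3-10.

Yes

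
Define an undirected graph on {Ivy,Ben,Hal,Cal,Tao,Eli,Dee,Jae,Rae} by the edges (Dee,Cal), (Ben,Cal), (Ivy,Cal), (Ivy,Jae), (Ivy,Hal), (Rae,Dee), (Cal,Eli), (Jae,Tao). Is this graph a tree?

The graph has 9 vertices and 8 edges.
Connected and |E| = |V| - 1, which characterizes a tree.

Yes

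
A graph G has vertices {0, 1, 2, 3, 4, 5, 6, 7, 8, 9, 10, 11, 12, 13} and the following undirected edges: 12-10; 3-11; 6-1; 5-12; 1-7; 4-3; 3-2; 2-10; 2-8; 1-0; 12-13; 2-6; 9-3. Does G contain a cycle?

|V| = 14, |E| = 13, number of components = 1.
Since 13 = 14 - 1, the graph is a forest and contains no cycle.

No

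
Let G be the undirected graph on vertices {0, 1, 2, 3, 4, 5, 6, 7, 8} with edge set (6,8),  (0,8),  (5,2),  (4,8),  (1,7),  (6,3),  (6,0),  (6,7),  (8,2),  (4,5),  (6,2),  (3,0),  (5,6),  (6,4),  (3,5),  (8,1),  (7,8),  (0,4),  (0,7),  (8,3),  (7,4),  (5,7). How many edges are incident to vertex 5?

5

Neighbors of 5: 2, 3, 4, 6, 7.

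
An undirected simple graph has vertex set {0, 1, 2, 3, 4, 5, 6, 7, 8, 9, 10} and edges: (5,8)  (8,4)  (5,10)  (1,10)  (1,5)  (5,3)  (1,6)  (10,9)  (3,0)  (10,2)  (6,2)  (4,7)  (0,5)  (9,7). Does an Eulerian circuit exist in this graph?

No

Degrees: 0:2, 1:3, 2:2, 3:2, 4:2, 5:5, 6:2, 7:2, 8:2, 9:2, 10:4
1, 5 have odd degree; an Eulerian circuit needs every degree to be even, so none exists.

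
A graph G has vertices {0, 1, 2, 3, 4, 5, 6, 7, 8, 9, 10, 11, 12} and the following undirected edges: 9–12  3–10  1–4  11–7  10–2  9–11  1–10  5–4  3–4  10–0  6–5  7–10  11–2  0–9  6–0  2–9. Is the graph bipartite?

No

The cycle 2-11-9-2 has length 3, which is odd, so the graph is not bipartite.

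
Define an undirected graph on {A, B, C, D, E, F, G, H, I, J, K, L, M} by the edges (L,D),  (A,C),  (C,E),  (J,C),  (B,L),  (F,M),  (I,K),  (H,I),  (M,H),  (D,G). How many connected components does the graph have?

Component: {A, C, E, J}
Component: {B, D, G, L}
Component: {F, H, I, K, M}

3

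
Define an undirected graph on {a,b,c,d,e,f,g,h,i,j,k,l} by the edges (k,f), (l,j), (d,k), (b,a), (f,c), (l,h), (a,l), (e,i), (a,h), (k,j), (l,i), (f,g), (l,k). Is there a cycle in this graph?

|V| = 12, |E| = 13, number of components = 1.
One cycle is l-k-j-l.

Yes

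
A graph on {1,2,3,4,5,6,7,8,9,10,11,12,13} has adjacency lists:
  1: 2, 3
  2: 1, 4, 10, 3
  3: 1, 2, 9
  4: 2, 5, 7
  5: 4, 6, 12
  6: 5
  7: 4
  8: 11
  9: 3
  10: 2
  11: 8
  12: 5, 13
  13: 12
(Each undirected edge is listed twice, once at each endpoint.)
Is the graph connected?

Component: {8, 11}
Component: {1, 2, 3, 4, 5, 6, 7, 9, 10, 12, 13}
There are 2 separate components, so the graph is not connected.

No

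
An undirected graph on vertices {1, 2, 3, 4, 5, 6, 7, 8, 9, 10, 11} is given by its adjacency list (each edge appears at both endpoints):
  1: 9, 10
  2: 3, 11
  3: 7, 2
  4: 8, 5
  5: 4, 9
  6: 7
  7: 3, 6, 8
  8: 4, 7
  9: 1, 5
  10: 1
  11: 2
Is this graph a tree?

Yes

The graph has 11 vertices and 10 edges.
Connected and |E| = |V| - 1, which characterizes a tree.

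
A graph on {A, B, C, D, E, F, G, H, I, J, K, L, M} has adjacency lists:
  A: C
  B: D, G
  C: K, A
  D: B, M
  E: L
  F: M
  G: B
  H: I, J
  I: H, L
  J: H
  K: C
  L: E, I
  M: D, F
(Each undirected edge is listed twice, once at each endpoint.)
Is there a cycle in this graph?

No

|V| = 13, |E| = 10, number of components = 3.
Since 10 = 13 - 3, the graph is a forest and contains no cycle.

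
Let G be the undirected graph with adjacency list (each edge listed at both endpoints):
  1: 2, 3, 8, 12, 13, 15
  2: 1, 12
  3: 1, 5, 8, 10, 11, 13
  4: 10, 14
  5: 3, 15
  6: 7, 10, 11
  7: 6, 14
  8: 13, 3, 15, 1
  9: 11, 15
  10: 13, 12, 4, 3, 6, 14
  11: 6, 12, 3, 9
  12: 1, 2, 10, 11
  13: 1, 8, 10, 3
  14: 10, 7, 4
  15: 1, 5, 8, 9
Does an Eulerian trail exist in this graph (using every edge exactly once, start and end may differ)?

Yes

Degrees: 1:6, 2:2, 3:6, 4:2, 5:2, 6:3, 7:2, 8:4, 9:2, 10:6, 11:4, 12:4, 13:4, 14:3, 15:4
Odd-degree vertices: 6, 14 (2 total).
The non-isolated vertices are connected and exactly 2 have odd degree, so an Eulerian trail exists (from 6 to 14).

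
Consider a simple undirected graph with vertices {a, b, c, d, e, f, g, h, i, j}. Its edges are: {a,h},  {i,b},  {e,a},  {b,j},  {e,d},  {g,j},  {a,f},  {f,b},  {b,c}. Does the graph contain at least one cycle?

|V| = 10, |E| = 9, number of components = 1.
A forest on 10 vertices with 1 component has exactly 9 edges, which matches — so no cycle.

No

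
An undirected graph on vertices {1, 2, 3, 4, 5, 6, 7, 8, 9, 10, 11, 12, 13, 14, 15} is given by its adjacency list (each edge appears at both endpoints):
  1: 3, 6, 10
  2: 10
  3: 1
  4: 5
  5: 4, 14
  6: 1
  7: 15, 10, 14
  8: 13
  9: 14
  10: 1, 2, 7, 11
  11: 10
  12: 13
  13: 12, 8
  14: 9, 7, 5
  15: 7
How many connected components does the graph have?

Component: {8, 12, 13}
Component: {1, 2, 3, 4, 5, 6, 7, 9, 10, 11, 14, 15}

2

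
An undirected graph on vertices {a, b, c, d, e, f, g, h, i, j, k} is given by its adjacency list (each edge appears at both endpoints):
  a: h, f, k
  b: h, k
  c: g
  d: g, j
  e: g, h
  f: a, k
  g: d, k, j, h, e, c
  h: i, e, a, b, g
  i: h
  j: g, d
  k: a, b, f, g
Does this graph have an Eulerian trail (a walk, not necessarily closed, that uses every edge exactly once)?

Degrees: a:3, b:2, c:1, d:2, e:2, f:2, g:6, h:5, i:1, j:2, k:4
Odd-degree vertices: a, c, h, i (4 total).
An Eulerian trail requires 0 or 2 odd-degree vertices; here there are 4.

No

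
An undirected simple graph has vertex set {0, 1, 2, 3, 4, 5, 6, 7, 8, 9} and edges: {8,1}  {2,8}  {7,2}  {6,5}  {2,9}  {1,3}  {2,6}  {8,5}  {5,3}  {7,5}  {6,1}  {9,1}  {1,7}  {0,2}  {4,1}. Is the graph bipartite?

Color {1, 2, 5} black and {0, 3, 4, 6, 7, 8, 9} white. No edge joins two same-colored vertices, so the graph is bipartite.

Yes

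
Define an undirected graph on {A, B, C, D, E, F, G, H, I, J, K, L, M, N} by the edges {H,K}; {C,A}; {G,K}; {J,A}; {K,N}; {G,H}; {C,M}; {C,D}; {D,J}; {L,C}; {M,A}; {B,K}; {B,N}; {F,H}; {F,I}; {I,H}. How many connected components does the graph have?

3

Component: {E}
Component: {A, C, D, J, L, M}
Component: {B, F, G, H, I, K, N}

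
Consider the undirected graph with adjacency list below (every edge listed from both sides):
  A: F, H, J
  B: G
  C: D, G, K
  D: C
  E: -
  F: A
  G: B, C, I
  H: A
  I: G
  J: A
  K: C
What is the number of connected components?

3

Component: {E}
Component: {A, F, H, J}
Component: {B, C, D, G, I, K}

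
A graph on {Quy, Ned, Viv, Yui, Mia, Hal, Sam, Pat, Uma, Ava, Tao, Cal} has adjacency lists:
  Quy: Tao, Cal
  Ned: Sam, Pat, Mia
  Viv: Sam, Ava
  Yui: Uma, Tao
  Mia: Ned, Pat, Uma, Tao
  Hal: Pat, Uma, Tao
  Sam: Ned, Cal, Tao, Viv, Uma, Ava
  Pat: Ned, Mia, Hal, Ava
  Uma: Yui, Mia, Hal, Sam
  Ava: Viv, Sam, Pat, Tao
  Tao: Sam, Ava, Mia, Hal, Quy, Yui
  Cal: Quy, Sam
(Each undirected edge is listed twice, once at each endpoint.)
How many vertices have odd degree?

2

Degrees: Quy:2, Ned:3, Viv:2, Yui:2, Mia:4, Hal:3, Sam:6, Pat:4, Uma:4, Ava:4, Tao:6, Cal:2
Odd-degree vertices: Ned, Hal.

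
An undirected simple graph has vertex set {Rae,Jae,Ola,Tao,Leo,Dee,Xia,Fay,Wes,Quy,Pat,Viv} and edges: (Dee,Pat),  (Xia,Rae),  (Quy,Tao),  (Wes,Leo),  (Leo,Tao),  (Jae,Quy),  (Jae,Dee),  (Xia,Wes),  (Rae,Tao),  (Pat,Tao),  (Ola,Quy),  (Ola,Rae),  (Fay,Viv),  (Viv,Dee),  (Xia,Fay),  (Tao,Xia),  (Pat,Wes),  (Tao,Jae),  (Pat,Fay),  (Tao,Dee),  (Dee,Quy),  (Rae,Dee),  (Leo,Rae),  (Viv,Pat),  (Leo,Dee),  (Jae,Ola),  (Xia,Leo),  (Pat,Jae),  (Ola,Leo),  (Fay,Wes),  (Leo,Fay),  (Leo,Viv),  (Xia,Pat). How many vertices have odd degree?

6

Degrees: Rae:5, Jae:5, Ola:4, Tao:7, Leo:8, Dee:7, Xia:6, Fay:5, Wes:4, Quy:4, Pat:7, Viv:4
Odd-degree vertices: Rae, Jae, Tao, Dee, Fay, Pat.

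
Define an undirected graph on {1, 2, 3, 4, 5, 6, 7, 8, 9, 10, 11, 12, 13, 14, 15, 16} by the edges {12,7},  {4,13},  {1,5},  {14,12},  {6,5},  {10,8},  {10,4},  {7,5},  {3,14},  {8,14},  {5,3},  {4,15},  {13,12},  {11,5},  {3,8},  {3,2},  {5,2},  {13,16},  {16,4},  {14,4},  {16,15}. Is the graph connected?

Component: {9}
Component: {1, 2, 3, 4, 5, 6, 7, 8, 10, 11, 12, 13, 14, 15, 16}
There are 2 separate components, so the graph is not connected.

No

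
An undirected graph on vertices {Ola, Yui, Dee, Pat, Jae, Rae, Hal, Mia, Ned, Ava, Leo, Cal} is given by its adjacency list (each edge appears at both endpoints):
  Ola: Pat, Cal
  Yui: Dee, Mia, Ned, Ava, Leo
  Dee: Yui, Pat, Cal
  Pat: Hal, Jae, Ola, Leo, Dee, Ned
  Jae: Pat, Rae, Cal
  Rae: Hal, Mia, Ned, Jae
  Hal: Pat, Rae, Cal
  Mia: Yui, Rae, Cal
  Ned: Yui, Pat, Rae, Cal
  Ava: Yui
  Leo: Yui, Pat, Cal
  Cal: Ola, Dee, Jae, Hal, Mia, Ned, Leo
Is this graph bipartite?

Partition the vertices as {Yui, Pat, Rae, Cal} vs {Ola, Dee, Jae, Hal, Mia, Ned, Ava, Leo}. Each listed edge has one endpoint in each part, so the graph is bipartite.

Yes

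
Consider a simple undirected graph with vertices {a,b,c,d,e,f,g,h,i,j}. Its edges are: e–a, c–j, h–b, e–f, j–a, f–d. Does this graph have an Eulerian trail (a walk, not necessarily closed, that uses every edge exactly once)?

No

Degrees: a:2, b:1, c:1, d:1, e:2, f:2, g:0, h:1, i:0, j:2
Odd-degree vertices: b, c, d, h (4 total).
An Eulerian trail requires 0 or 2 odd-degree vertices; here there are 4.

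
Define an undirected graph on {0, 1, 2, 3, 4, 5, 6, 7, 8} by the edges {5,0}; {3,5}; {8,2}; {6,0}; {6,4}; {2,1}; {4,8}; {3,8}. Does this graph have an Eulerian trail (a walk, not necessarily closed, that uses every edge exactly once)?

Degrees: 0:2, 1:1, 2:2, 3:2, 4:2, 5:2, 6:2, 7:0, 8:3
Odd-degree vertices: 1, 8 (2 total).
With 2 odd-degree vertices and all edges in one connected piece, an Eulerian trail exists (from 1 to 8).

Yes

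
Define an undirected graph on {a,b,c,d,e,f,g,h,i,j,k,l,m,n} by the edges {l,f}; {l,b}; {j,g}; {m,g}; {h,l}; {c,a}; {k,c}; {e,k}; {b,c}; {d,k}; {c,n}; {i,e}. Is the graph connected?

Component: {g, j, m}
Component: {a, b, c, d, e, f, h, i, k, l, n}
There are 2 separate components, so the graph is not connected.

No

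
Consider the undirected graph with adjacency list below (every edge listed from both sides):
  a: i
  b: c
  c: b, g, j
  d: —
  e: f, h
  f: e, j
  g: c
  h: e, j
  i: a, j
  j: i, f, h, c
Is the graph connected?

No

Component: {d}
Component: {a, b, c, e, f, g, h, i, j}
No edge joins these 2 groups, so the graph is disconnected.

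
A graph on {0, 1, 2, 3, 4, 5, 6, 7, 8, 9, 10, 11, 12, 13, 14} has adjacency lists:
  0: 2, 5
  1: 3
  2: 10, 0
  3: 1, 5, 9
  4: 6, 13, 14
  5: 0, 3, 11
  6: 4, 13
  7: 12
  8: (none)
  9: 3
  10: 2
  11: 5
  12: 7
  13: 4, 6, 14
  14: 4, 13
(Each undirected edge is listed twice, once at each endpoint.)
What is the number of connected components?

4

Component: {8}
Component: {7, 12}
Component: {4, 6, 13, 14}
Component: {0, 1, 2, 3, 5, 9, 10, 11}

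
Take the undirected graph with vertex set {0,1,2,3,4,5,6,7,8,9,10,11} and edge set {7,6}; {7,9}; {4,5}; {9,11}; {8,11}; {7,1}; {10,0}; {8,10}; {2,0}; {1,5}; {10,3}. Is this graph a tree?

The graph has 12 vertices and 11 edges.
It is connected with exactly 11 edges, hence acyclic — it is a tree.

Yes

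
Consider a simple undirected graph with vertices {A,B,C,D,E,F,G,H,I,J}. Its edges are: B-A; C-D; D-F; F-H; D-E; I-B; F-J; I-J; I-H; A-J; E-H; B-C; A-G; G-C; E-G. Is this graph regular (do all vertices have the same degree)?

Degrees: A:3, B:3, C:3, D:3, E:3, F:3, G:3, H:3, I:3, J:3
All degrees equal 3; the graph is regular.

Yes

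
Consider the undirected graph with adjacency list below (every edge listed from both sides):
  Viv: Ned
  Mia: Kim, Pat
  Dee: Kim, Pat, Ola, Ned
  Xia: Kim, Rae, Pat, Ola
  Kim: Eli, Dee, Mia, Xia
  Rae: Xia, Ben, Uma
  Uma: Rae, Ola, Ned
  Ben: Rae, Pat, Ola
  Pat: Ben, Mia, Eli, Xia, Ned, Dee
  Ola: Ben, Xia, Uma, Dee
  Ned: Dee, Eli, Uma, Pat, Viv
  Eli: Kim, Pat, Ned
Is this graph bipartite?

No

Ned-Pat-Eli-Ned is an odd cycle (length 3), and a bipartite graph can contain only even cycles.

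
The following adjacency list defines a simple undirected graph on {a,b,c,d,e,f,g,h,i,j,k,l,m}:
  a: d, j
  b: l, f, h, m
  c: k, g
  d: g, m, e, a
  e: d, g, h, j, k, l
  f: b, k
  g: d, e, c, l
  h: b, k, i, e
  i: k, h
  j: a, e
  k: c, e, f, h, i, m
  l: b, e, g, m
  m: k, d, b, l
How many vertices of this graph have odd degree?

0

Degrees: a:2, b:4, c:2, d:4, e:6, f:2, g:4, h:4, i:2, j:2, k:6, l:4, m:4
Odd-degree vertices: none.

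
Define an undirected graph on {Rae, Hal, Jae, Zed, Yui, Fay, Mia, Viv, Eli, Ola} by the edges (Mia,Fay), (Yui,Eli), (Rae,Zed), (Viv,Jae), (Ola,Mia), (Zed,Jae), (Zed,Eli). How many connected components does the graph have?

3

Component: {Hal}
Component: {Fay, Mia, Ola}
Component: {Rae, Jae, Zed, Yui, Viv, Eli}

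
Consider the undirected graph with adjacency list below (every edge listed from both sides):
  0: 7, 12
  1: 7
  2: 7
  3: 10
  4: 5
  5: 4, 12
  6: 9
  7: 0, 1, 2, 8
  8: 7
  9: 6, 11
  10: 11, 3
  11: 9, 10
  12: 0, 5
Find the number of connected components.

2

Component: {3, 6, 9, 10, 11}
Component: {0, 1, 2, 4, 5, 7, 8, 12}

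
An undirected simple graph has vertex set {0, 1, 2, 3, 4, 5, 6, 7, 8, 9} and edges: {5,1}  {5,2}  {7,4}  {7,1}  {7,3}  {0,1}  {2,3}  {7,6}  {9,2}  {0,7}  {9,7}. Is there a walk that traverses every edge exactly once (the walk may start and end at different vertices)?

Degrees: 0:2, 1:3, 2:3, 3:2, 4:1, 5:2, 6:1, 7:6, 8:0, 9:2
Odd-degree vertices: 1, 2, 4, 6 (4 total).
With 4 odd-degree vertices (more than two), no single trail can use every edge.

No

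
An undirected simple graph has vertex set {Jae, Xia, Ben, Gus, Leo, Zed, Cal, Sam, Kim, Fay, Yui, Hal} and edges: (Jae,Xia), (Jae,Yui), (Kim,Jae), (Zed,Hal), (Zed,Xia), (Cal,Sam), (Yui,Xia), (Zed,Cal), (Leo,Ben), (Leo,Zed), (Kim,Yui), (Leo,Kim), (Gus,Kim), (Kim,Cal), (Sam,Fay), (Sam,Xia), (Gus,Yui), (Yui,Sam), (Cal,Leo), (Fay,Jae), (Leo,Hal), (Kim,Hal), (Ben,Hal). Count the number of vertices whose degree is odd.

Degrees: Jae:4, Xia:4, Ben:2, Gus:2, Leo:5, Zed:4, Cal:4, Sam:4, Kim:6, Fay:2, Yui:5, Hal:4
Odd-degree vertices: Leo, Yui.

2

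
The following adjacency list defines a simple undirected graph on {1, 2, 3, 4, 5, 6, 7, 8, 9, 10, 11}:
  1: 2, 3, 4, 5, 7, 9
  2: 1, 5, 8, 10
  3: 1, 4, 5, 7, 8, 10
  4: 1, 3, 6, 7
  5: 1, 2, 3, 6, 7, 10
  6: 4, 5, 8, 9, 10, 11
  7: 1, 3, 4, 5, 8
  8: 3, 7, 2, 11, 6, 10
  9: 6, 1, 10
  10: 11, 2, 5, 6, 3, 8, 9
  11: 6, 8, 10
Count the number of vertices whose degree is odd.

Degrees: 1:6, 2:4, 3:6, 4:4, 5:6, 6:6, 7:5, 8:6, 9:3, 10:7, 11:3
Odd-degree vertices: 7, 9, 10, 11.

4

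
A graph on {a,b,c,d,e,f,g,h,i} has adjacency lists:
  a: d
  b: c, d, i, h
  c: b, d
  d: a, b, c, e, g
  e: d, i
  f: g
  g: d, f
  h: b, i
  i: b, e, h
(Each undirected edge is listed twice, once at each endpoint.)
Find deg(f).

1

Neighbors of f: g.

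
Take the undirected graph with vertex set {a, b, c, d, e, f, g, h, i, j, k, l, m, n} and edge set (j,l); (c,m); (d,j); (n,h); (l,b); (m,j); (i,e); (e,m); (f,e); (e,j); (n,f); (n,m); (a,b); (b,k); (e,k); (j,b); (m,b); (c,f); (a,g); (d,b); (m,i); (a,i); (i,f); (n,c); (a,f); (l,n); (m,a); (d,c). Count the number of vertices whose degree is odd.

Degrees: a:5, b:6, c:4, d:3, e:5, f:5, g:1, h:1, i:4, j:5, k:2, l:3, m:7, n:5
Odd-degree vertices: a, d, e, f, g, h, j, l, m, n.

10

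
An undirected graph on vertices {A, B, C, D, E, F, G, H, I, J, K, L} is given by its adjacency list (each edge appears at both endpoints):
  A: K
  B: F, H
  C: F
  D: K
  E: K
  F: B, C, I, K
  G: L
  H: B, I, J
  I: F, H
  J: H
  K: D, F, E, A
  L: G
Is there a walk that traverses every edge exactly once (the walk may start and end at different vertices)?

No

Degrees: A:1, B:2, C:1, D:1, E:1, F:4, G:1, H:3, I:2, J:1, K:4, L:1
Odd-degree vertices: A, C, D, E, G, H, J, L (8 total).
With 8 odd-degree vertices (more than two), no single trail can use every edge.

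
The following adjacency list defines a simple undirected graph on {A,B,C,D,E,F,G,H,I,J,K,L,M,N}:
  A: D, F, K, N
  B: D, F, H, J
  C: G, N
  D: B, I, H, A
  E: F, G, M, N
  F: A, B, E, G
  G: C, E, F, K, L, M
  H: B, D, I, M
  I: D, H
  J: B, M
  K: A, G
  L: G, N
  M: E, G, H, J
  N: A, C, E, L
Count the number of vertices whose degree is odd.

0

Degrees: A:4, B:4, C:2, D:4, E:4, F:4, G:6, H:4, I:2, J:2, K:2, L:2, M:4, N:4
Odd-degree vertices: none.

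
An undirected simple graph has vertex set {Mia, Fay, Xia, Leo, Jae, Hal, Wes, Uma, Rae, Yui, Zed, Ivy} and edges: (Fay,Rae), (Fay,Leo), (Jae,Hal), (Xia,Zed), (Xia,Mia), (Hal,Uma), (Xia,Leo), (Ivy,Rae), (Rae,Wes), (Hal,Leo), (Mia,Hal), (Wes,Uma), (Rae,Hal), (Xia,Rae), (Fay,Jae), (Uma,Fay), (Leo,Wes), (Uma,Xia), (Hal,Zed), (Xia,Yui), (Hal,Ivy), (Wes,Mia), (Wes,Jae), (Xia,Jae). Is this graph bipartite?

No

Hal-Rae-Ivy-Hal is an odd cycle (length 3), and a bipartite graph can contain only even cycles.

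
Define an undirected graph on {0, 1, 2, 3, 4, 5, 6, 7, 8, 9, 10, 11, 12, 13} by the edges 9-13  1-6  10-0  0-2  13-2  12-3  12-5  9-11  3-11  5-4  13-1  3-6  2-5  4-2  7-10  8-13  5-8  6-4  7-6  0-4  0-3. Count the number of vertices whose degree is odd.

Degrees: 0:4, 1:2, 2:4, 3:4, 4:4, 5:4, 6:4, 7:2, 8:2, 9:2, 10:2, 11:2, 12:2, 13:4
Odd-degree vertices: none.

0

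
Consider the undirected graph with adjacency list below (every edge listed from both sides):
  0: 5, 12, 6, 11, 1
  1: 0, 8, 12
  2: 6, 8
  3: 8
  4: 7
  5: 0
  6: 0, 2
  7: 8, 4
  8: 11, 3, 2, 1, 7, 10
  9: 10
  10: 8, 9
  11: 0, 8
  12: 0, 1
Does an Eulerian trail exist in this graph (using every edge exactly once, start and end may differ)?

Degrees: 0:5, 1:3, 2:2, 3:1, 4:1, 5:1, 6:2, 7:2, 8:6, 9:1, 10:2, 11:2, 12:2
Odd-degree vertices: 0, 1, 3, 4, 5, 9 (6 total).
An Eulerian trail requires 0 or 2 odd-degree vertices; here there are 6.

No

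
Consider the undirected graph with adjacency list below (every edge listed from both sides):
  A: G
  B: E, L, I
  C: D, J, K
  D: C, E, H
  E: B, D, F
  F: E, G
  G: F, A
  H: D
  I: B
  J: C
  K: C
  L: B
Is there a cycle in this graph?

The graph has 12 vertices, 11 edges, and 1 connected component.
A forest on 12 vertices with 1 component has exactly 11 edges, which matches — so no cycle.

No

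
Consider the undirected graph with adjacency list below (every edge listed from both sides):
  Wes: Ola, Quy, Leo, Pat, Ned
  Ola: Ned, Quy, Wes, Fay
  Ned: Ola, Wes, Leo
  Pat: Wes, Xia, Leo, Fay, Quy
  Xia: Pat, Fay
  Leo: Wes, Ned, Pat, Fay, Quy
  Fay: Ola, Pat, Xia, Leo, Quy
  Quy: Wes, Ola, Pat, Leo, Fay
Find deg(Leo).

5

Neighbors of Leo: Wes, Ned, Pat, Fay, Quy.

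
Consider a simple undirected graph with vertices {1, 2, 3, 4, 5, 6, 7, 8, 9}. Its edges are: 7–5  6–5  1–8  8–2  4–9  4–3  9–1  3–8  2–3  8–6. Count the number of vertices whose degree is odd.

2

Degrees: 1:2, 2:2, 3:3, 4:2, 5:2, 6:2, 7:1, 8:4, 9:2
Odd-degree vertices: 3, 7.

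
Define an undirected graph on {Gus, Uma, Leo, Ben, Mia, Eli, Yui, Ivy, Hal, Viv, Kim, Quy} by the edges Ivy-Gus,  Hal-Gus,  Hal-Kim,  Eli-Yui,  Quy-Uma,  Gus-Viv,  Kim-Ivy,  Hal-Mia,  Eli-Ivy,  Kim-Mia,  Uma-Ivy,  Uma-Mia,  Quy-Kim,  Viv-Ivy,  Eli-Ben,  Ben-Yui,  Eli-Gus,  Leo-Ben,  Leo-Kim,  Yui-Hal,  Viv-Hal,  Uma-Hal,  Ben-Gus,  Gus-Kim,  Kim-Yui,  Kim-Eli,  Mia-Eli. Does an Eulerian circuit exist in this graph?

Degrees: Gus:6, Uma:4, Leo:2, Ben:4, Mia:4, Eli:6, Yui:4, Ivy:5, Hal:6, Viv:3, Kim:8, Quy:2
Ivy, Viv have odd degree; an Eulerian circuit needs every degree to be even, so none exists.

No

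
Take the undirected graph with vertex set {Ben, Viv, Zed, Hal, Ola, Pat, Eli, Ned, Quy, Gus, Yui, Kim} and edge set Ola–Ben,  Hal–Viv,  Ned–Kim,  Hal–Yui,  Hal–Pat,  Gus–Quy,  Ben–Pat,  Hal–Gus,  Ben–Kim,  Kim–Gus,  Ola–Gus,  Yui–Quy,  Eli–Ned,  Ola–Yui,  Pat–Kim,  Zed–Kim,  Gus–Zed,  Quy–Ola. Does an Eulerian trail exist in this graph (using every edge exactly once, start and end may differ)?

Degrees: Ben:3, Viv:1, Zed:2, Hal:4, Ola:4, Pat:3, Eli:1, Ned:2, Quy:3, Gus:5, Yui:3, Kim:5
Odd-degree vertices: Ben, Viv, Pat, Eli, Quy, Gus, Yui, Kim (8 total).
An Eulerian trail requires 0 or 2 odd-degree vertices; here there are 8.

No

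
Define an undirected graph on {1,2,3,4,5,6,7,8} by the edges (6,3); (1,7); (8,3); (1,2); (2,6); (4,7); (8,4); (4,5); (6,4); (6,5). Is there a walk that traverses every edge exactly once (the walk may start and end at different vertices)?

Yes

Degrees: 1:2, 2:2, 3:2, 4:4, 5:2, 6:4, 7:2, 8:2
Odd-degree vertices: none (0 total).
With 0 odd-degree vertices and all edges in one connected piece, an Eulerian trail exists.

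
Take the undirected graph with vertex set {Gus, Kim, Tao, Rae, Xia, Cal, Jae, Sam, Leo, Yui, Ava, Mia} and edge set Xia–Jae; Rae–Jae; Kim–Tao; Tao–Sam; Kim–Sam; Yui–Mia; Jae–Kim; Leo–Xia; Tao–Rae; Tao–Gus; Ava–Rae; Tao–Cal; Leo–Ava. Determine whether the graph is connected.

No

Component: {Yui, Mia}
Component: {Gus, Kim, Tao, Rae, Xia, Cal, Jae, Sam, Leo, Ava}
There are 2 separate components, so the graph is not connected.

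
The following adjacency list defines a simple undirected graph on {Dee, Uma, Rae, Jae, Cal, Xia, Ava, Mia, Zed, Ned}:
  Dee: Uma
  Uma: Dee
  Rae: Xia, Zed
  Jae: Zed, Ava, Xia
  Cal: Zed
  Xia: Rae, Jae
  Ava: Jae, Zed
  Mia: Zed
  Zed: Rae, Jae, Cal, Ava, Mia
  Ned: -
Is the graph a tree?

No

The graph has 10 vertices and 9 edges.
It splits into 3 components, so it cannot be a tree.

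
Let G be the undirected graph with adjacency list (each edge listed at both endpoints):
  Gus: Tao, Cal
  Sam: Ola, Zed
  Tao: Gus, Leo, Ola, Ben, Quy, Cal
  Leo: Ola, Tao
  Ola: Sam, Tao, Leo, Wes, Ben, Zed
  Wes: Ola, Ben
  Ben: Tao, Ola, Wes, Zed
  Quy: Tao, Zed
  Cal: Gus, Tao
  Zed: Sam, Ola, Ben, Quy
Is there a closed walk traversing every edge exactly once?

Yes

Degrees: Gus:2, Sam:2, Tao:6, Leo:2, Ola:6, Wes:2, Ben:4, Quy:2, Cal:2, Zed:4
All degrees are even and the non-isolated vertices are connected — an Eulerian circuit exists.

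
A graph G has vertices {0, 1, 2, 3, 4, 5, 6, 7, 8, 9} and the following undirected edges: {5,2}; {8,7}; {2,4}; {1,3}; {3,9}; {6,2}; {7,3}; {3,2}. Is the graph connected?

No

Component: {0}
Component: {1, 2, 3, 4, 5, 6, 7, 8, 9}
No edge joins these 2 groups, so the graph is disconnected.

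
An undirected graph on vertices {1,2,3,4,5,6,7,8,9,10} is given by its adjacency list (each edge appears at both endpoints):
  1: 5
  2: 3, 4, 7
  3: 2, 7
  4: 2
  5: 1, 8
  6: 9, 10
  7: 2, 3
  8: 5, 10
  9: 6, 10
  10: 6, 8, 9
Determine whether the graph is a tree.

No

|V| = 10, |E| = 10.
It splits into 2 components, so it cannot be a tree.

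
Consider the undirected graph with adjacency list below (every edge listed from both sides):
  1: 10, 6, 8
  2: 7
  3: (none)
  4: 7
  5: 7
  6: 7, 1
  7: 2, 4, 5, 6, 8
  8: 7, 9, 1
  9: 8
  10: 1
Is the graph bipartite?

Yes

Color {2, 3, 4, 5, 6, 8, 10} black and {1, 7, 9} white. No edge joins two same-colored vertices, so the graph is bipartite.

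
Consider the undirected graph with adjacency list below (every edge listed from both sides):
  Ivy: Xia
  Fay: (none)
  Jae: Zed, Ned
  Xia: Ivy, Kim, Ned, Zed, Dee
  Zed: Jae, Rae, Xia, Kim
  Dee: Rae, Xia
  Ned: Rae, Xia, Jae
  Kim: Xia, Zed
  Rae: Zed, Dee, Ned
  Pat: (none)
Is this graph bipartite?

No

The cycle Xia-Kim-Zed-Xia has length 3, which is odd, so the graph is not bipartite.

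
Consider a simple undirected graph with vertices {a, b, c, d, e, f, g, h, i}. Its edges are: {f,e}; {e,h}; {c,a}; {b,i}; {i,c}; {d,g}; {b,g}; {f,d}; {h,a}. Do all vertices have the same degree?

Degrees: a:2, b:2, c:2, d:2, e:2, f:2, g:2, h:2, i:2
All degrees equal 2; the graph is regular.

Yes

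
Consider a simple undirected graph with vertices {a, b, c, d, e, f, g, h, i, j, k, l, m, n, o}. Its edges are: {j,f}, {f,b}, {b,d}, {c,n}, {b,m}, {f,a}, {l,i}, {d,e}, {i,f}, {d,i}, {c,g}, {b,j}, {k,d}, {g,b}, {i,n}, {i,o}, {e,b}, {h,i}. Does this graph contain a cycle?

The graph has 15 vertices, 18 edges, and 1 connected component.
One cycle is f-i-d-b-f.

Yes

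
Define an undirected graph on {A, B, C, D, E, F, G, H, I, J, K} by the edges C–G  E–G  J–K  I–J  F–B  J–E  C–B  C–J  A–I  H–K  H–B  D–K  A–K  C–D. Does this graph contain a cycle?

Yes

|V| = 11, |E| = 14, number of components = 1.
One cycle is A-K-D-C-J-I-A.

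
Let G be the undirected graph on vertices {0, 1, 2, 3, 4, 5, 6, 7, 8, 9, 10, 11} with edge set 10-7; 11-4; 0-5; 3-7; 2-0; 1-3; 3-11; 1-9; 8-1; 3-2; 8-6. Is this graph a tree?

The graph has 12 vertices and 11 edges.
Connected and |E| = |V| - 1, which characterizes a tree.

Yes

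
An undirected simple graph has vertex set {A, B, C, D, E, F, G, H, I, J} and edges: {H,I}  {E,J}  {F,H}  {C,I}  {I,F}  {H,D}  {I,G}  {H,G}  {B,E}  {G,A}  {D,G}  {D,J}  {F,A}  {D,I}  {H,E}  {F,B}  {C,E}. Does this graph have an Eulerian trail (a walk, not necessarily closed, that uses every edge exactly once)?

Yes

Degrees: A:2, B:2, C:2, D:4, E:4, F:4, G:4, H:5, I:5, J:2
Odd-degree vertices: H, I (2 total).
With 2 odd-degree vertices and all edges in one connected piece, an Eulerian trail exists (from H to I).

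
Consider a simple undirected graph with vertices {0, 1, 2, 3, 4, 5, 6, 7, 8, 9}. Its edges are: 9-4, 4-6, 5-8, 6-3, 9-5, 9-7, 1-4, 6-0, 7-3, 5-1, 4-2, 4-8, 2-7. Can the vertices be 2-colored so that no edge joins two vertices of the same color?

The cycle 4-6-3-7-9-4 has length 5, which is odd, so the graph is not bipartite.

No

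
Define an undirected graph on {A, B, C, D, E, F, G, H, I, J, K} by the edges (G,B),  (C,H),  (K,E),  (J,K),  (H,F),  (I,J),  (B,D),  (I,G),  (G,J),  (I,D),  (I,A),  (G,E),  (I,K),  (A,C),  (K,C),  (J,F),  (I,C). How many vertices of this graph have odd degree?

0

Degrees: A:2, B:2, C:4, D:2, E:2, F:2, G:4, H:2, I:6, J:4, K:4
Odd-degree vertices: none.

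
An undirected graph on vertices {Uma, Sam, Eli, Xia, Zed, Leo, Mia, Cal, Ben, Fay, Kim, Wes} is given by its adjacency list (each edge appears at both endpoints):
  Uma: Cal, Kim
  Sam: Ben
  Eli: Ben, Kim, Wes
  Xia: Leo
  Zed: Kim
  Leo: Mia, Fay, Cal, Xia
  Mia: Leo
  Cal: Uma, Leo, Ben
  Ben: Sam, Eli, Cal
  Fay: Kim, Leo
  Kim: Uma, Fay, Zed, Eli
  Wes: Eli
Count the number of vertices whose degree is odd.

Degrees: Uma:2, Sam:1, Eli:3, Xia:1, Zed:1, Leo:4, Mia:1, Cal:3, Ben:3, Fay:2, Kim:4, Wes:1
Odd-degree vertices: Sam, Eli, Xia, Zed, Mia, Cal, Ben, Wes.

8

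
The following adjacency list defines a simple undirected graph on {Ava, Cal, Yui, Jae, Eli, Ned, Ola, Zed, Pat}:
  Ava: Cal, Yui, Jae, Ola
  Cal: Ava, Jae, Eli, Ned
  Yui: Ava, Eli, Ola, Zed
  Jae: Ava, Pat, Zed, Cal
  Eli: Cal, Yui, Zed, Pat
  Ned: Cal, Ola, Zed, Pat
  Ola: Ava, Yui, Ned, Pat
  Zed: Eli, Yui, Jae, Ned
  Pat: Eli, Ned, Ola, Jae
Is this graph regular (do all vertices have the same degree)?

Degrees: Ava:4, Cal:4, Yui:4, Jae:4, Eli:4, Ned:4, Ola:4, Zed:4, Pat:4
All degrees equal 4; the graph is regular.

Yes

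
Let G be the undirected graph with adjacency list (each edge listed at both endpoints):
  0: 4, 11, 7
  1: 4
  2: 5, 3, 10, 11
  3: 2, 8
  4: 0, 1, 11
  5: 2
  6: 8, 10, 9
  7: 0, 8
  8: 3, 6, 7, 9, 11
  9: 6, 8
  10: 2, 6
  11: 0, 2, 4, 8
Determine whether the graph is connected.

Starting from 0 and exploring outward reaches every vertex (0, 11, 4, 7, 2, 8, 1, 10, 3, 5, 9, 6); the graph is connected.

Yes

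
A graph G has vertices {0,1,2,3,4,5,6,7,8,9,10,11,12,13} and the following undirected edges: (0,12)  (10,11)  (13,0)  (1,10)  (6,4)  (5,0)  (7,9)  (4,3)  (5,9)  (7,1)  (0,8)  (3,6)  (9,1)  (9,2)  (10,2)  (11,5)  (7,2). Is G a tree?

|V| = 14, |E| = 17.
It splits into 2 components, so it cannot be a tree.

No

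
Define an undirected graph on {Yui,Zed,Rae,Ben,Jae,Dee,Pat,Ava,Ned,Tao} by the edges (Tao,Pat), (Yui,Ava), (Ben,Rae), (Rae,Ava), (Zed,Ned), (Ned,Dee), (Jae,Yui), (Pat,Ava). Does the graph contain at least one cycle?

No

The graph has 10 vertices, 8 edges, and 2 connected components.
Since 8 = 10 - 2, the graph is a forest and contains no cycle.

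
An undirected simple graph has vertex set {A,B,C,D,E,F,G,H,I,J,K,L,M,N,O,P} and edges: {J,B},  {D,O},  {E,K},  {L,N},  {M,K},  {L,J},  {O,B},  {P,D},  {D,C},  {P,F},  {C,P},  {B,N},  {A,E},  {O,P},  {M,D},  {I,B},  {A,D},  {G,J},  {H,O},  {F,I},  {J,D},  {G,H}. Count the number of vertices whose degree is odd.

Degrees: A:2, B:4, C:2, D:6, E:2, F:2, G:2, H:2, I:2, J:4, K:2, L:2, M:2, N:2, O:4, P:4
Odd-degree vertices: none.

0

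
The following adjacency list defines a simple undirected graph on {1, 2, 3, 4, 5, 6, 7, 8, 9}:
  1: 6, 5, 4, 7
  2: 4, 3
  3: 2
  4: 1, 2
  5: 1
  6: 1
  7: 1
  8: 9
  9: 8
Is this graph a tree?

No

|V| = 9, |E| = 7.
It splits into 2 components, so it cannot be a tree.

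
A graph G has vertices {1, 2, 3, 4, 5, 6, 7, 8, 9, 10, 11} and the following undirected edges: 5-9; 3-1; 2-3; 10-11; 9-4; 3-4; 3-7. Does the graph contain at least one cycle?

The graph has 11 vertices, 7 edges, and 4 connected components.
Since 7 = 11 - 4, the graph is a forest and contains no cycle.

No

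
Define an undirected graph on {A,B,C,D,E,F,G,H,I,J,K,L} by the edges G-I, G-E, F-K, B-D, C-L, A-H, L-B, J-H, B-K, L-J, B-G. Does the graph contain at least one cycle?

The graph has 12 vertices, 11 edges, and 1 connected component.
A forest on 12 vertices with 1 component has exactly 11 edges, which matches — so no cycle.

No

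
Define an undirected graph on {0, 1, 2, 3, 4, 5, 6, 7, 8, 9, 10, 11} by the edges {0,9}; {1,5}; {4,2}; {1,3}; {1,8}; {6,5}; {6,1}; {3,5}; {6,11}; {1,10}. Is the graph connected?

No

Component: {7}
Component: {0, 9}
Component: {2, 4}
Component: {1, 3, 5, 6, 8, 10, 11}
There are 4 separate components, so the graph is not connected.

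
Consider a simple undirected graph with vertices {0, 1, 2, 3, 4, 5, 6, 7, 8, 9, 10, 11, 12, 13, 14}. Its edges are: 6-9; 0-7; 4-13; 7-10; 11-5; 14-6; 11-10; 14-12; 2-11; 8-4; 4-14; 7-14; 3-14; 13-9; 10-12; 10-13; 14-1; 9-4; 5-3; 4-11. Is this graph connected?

A breadth-first search from 0 visits 0, 7, 10, 14, 11, 13, 12, 3, 1, 6, 4, 5, 2, 9, 8 — all 15 vertices — so the graph is connected.

Yes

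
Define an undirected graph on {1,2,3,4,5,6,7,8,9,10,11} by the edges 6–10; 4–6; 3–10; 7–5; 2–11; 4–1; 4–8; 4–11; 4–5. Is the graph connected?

Component: {9}
Component: {1, 2, 3, 4, 5, 6, 7, 8, 10, 11}
No edge joins these 2 groups, so the graph is disconnected.

No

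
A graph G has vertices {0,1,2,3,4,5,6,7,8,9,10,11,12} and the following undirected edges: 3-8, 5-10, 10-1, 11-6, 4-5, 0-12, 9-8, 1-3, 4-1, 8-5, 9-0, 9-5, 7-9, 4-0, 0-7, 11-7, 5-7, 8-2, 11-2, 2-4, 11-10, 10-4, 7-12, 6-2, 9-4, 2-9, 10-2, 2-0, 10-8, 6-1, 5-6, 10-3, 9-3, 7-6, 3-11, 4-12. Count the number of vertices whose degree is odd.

Degrees: 0:5, 1:4, 2:7, 3:5, 4:7, 5:6, 6:5, 7:6, 8:5, 9:7, 10:7, 11:5, 12:3
Odd-degree vertices: 0, 2, 3, 4, 6, 8, 9, 10, 11, 12.

10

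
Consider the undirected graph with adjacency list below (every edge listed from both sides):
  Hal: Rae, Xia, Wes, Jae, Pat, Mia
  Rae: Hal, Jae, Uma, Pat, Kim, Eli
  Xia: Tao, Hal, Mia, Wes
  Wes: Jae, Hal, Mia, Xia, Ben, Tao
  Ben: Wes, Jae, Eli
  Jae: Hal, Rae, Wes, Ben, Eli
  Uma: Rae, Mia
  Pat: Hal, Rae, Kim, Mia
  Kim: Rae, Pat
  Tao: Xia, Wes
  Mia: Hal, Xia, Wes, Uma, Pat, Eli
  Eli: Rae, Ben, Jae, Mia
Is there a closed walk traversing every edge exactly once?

No

Degrees: Hal:6, Rae:6, Xia:4, Wes:6, Ben:3, Jae:5, Uma:2, Pat:4, Kim:2, Tao:2, Mia:6, Eli:4
Vertices with odd degree: Ben, Jae. An Eulerian circuit requires all degrees even.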